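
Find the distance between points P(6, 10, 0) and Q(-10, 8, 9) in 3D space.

d = √[(x₂-x₁)² + (y₂-y₁)² + (z₂-z₁)²]
  = √[(-16)² + (-2)² + 9²]
  = √[256 + 4 + 81]
  = √341
  ≈ 18.47

18.47


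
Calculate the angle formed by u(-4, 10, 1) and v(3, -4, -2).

u·v = (-4)·3 + 10·(-4) + 1·(-2) = -12 - 40 - 2 = -54
|u| = √((-4)² + 10² + 1²) = √117 ≈ 10.82
|v| = √(3² + (-4)² + (-2)²) = √29 ≈ 5.385
cos θ = (u·v)/(|u||v|) = -54/(10.82·5.385) ≈ -0.927
θ = arccos(-0.927) ≈ 158°

158°


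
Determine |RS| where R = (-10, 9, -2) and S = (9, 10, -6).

d = √[(x₂-x₁)² + (y₂-y₁)² + (z₂-z₁)²]
  = √[19² + 1² + (-4)²]
  = √[361 + 1 + 16]
  = √378
  ≈ 19.44

19.44


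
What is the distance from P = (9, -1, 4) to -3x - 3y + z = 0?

distance = |a·x₀ + b·y₀ + c·z₀ - d| / √(a² + b² + c²)
  = |(-3)·9 + (-3)·(-1) + 1·4 - 0| / √((-3)² + (-3)² + 1²)
  = |-27 + 3 + 4 + 0| / √(9 + 9 + 1)
  = |-20| / √19
  = 20 / 4.359
  ≈ 4.588

4.588


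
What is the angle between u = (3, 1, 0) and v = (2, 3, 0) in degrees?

u·v = 3·2 + 1·3 + 0·0 = 6 + 3 + 0 = 9
|u| = √(3² + 1² + 0²) = √10 ≈ 3.162
|v| = √(2² + 3² + 0²) = √13 ≈ 3.606
cos θ = (u·v)/(|u||v|) = 9/(3.162·3.606) ≈ 0.7894
θ = arccos(0.7894) ≈ 37.87°

37.87°


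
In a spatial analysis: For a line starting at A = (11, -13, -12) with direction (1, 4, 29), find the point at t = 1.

P(t) = A + t·d
  = (11 + 1·1, -13 + 4·1, -12 + 29·1)
  = (11 + 1, -13 + 4, -12 + 29)
  = (12, -9, 17)

(12, -9, 17)


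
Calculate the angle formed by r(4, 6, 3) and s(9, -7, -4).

r·s = 4·9 + 6·(-7) + 3·(-4) = 36 - 42 - 12 = -18
|r| = √(4² + 6² + 3²) = √61 ≈ 7.81
|s| = √(9² + (-7)² + (-4)²) = √146 ≈ 12.08
cos θ = (r·s)/(|r||s|) = -18/(7.81·12.08) ≈ -0.1907
θ = arccos(-0.1907) ≈ 101°

101°


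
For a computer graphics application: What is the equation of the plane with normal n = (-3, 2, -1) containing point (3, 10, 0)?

The plane through P with normal n = (a, b, c) satisfies n·(r - P) = 0,
i.e. ax + by + cz = a·x₀ + b·y₀ + c·z₀.
d = (-3)·3 + 2·10 + (-1)·0
  = -9 + 20 + 0
  = 11
Equation: -3x + 2y - z = 11

-3x + 2y - z = 11


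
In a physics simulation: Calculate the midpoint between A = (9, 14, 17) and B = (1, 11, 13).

M = ((x₁+x₂)/2, (y₁+y₂)/2, (z₁+z₂)/2)
  = ((9 + 1)/2, (14 + 11)/2, (17 + 13)/2)
  = (10/2, 25/2, 30/2)
  = (5, 12.5, 15)

(5, 12.5, 15)


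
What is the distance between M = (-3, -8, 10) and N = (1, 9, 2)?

d = √[(x₂-x₁)² + (y₂-y₁)² + (z₂-z₁)²]
  = √[4² + 17² + (-8)²]
  = √[16 + 289 + 64]
  = √369
  ≈ 19.21

19.21


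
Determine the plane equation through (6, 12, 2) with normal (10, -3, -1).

The plane through P with normal n = (a, b, c) satisfies n·(r - P) = 0,
i.e. ax + by + cz = a·x₀ + b·y₀ + c·z₀.
d = 10·6 + (-3)·12 + (-1)·2
  = 60 - 36 - 2
  = 22
Equation: 10x - 3y - z = 22

10x - 3y - z = 22


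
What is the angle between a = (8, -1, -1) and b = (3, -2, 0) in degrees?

a·b = 8·3 + (-1)·(-2) + (-1)·0 = 24 + 2 + 0 = 26
|a| = √(8² + (-1)² + (-1)²) = √66 ≈ 8.124
|b| = √(3² + (-2)² + 0²) = √13 ≈ 3.606
cos θ = (a·b)/(|a||b|) = 26/(8.124·3.606) ≈ 0.8876
θ = arccos(0.8876) ≈ 27.42°

27.42°


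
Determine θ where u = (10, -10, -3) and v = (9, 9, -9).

u·v = 10·9 + (-10)·9 + (-3)·(-9) = 90 - 90 + 27 = 27
|u| = √(10² + (-10)² + (-3)²) = √209 ≈ 14.46
|v| = √(9² + 9² + (-9)²) = √243 ≈ 15.59
cos θ = (u·v)/(|u||v|) = 27/(14.46·15.59) ≈ 0.1198
θ = arccos(0.1198) ≈ 83.12°

83.12°


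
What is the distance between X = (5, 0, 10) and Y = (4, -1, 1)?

d = √[(x₂-x₁)² + (y₂-y₁)² + (z₂-z₁)²]
  = √[(-1)² + (-1)² + (-9)²]
  = √[1 + 1 + 81]
  = √83
  ≈ 9.11

9.11


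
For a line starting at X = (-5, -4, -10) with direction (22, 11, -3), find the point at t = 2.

P(t) = X + t·d
  = (-5 + 22·2, -4 + 11·2, -10 + (-3)·2)
  = (-5 + 44, -4 + 22, -10 - 6)
  = (39, 18, -16)

(39, 18, -16)


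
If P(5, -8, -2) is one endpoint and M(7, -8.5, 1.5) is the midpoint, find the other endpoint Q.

Q = 2M - P
  = (2·7 - 5, 2·(-8.5) - (-8), 2·1.5 - (-2))
  = (14 - 5, -17 + 8, 3 + 2)
  = (9, -9, 5)

(9, -9, 5)


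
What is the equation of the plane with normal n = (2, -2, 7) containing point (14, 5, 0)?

The plane through P with normal n = (a, b, c) satisfies n·(r - P) = 0,
i.e. ax + by + cz = a·x₀ + b·y₀ + c·z₀.
d = 2·14 + (-2)·5 + 7·0
  = 28 - 10 + 0
  = 18
Equation: 2x - 2y + 7z = 18

2x - 2y + 7z = 18


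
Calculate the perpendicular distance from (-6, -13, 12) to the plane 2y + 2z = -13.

distance = |a·x₀ + b·y₀ + c·z₀ - d| / √(a² + b² + c²)
  = |0·(-6) + 2·(-13) + 2·12 - (-13)| / √(0² + 2² + 2²)
  = |0 - 26 + 24 + 13| / √(0 + 4 + 4)
  = |11| / √8
  = 11 / 2.828
  ≈ 3.889

3.889


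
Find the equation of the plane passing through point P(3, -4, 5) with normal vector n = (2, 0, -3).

The plane through P with normal n = (a, b, c) satisfies n·(r - P) = 0,
i.e. ax + by + cz = a·x₀ + b·y₀ + c·z₀.
d = 2·3 + 0·(-4) + (-3)·5
  = 6 + 0 - 15
  = -9
Equation: 2x - 3z = -9

2x - 3z = -9


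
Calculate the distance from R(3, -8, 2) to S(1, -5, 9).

d = √[(x₂-x₁)² + (y₂-y₁)² + (z₂-z₁)²]
  = √[(-2)² + 3² + 7²]
  = √[4 + 9 + 49]
  = √62
  ≈ 7.874

7.874


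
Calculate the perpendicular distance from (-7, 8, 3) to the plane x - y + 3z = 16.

distance = |a·x₀ + b·y₀ + c·z₀ - d| / √(a² + b² + c²)
  = |1·(-7) + (-1)·8 + 3·3 - 16| / √(1² + (-1)² + 3²)
  = |-7 - 8 + 9 - 16| / √(1 + 1 + 9)
  = |-22| / √11
  = 22 / 3.317
  ≈ 6.633

6.633


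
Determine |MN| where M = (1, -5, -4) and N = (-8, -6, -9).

d = √[(x₂-x₁)² + (y₂-y₁)² + (z₂-z₁)²]
  = √[(-9)² + (-1)² + (-5)²]
  = √[81 + 1 + 25]
  = √107
  ≈ 10.34

10.34


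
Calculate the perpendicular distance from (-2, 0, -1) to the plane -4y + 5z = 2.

distance = |a·x₀ + b·y₀ + c·z₀ - d| / √(a² + b² + c²)
  = |0·(-2) + (-4)·0 + 5·(-1) - 2| / √(0² + (-4)² + 5²)
  = |0 + 0 - 5 - 2| / √(0 + 16 + 25)
  = |-7| / √41
  = 7 / 6.403
  ≈ 1.093

1.093


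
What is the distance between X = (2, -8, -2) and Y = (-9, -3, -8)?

d = √[(x₂-x₁)² + (y₂-y₁)² + (z₂-z₁)²]
  = √[(-11)² + 5² + (-6)²]
  = √[121 + 25 + 36]
  = √182
  ≈ 13.49

13.49


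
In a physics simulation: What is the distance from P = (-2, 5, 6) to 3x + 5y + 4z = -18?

distance = |a·x₀ + b·y₀ + c·z₀ - d| / √(a² + b² + c²)
  = |3·(-2) + 5·5 + 4·6 - (-18)| / √(3² + 5² + 4²)
  = |-6 + 25 + 24 + 18| / √(9 + 25 + 16)
  = |61| / √50
  = 61 / 7.071
  ≈ 8.627

8.627


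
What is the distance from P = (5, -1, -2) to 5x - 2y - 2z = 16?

distance = |a·x₀ + b·y₀ + c·z₀ - d| / √(a² + b² + c²)
  = |5·5 + (-2)·(-1) + (-2)·(-2) - 16| / √(5² + (-2)² + (-2)²)
  = |25 + 2 + 4 - 16| / √(25 + 4 + 4)
  = |15| / √33
  = 15 / 5.745
  ≈ 2.611

2.611


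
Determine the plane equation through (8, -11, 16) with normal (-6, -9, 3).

The plane through P with normal n = (a, b, c) satisfies n·(r - P) = 0,
i.e. ax + by + cz = a·x₀ + b·y₀ + c·z₀.
d = (-6)·8 + (-9)·(-11) + 3·16
  = -48 + 99 + 48
  = 99
Equation: -6x - 9y + 3z = 99

-6x - 9y + 3z = 99


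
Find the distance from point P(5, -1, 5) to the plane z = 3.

distance = |a·x₀ + b·y₀ + c·z₀ - d| / √(a² + b² + c²)
  = |0·5 + 0·(-1) + 1·5 - 3| / √(0² + 0² + 1²)
  = |0 + 0 + 5 - 3| / √(0 + 0 + 1)
  = |2| / √1
  = 2 / 1
  ≈ 2

2


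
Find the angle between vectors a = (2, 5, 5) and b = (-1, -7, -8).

a·b = 2·(-1) + 5·(-7) + 5·(-8) = -2 - 35 - 40 = -77
|a| = √(2² + 5² + 5²) = √54 ≈ 7.348
|b| = √((-1)² + (-7)² + (-8)²) = √114 ≈ 10.68
cos θ = (a·b)/(|a||b|) = -77/(7.348·10.68) ≈ -0.9814
θ = arccos(-0.9814) ≈ 168.9°

168.9°


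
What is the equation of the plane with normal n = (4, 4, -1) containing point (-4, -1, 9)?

The plane through P with normal n = (a, b, c) satisfies n·(r - P) = 0,
i.e. ax + by + cz = a·x₀ + b·y₀ + c·z₀.
d = 4·(-4) + 4·(-1) + (-1)·9
  = -16 - 4 - 9
  = -29
Equation: 4x + 4y - z = -29

4x + 4y - z = -29


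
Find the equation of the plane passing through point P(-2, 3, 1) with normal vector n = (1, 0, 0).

The plane through P with normal n = (a, b, c) satisfies n·(r - P) = 0,
i.e. ax + by + cz = a·x₀ + b·y₀ + c·z₀.
d = 1·(-2) + 0·3 + 0·1
  = -2 + 0 + 0
  = -2
Equation: x = -2

x = -2


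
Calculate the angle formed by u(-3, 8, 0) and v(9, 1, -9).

u·v = (-3)·9 + 8·1 + 0·(-9) = -27 + 8 + 0 = -19
|u| = √((-3)² + 8² + 0²) = √73 ≈ 8.544
|v| = √(9² + 1² + (-9)²) = √163 ≈ 12.77
cos θ = (u·v)/(|u||v|) = -19/(8.544·12.77) ≈ -0.1742
θ = arccos(-0.1742) ≈ 100°

100°


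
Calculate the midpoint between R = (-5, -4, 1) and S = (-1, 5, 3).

M = ((x₁+x₂)/2, (y₁+y₂)/2, (z₁+z₂)/2)
  = ((-5 - 1)/2, (-4 + 5)/2, (1 + 3)/2)
  = (-6/2, 1/2, 4/2)
  = (-3, 0.5, 2)

(-3, 0.5, 2)


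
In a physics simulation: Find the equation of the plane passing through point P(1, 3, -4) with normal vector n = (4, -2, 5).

The plane through P with normal n = (a, b, c) satisfies n·(r - P) = 0,
i.e. ax + by + cz = a·x₀ + b·y₀ + c·z₀.
d = 4·1 + (-2)·3 + 5·(-4)
  = 4 - 6 - 20
  = -22
Equation: 4x - 2y + 5z = -22

4x - 2y + 5z = -22


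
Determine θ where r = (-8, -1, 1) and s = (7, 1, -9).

r·s = (-8)·7 + (-1)·1 + 1·(-9) = -56 - 1 - 9 = -66
|r| = √((-8)² + (-1)² + 1²) = √66 ≈ 8.124
|s| = √(7² + 1² + (-9)²) = √131 ≈ 11.45
cos θ = (r·s)/(|r||s|) = -66/(8.124·11.45) ≈ -0.7098
θ = arccos(-0.7098) ≈ 135.2°

135.2°


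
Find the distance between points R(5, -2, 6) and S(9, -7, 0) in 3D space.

d = √[(x₂-x₁)² + (y₂-y₁)² + (z₂-z₁)²]
  = √[4² + (-5)² + (-6)²]
  = √[16 + 25 + 36]
  = √77
  ≈ 8.775

8.775


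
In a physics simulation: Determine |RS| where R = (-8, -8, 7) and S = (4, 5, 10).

d = √[(x₂-x₁)² + (y₂-y₁)² + (z₂-z₁)²]
  = √[12² + 13² + 3²]
  = √[144 + 169 + 9]
  = √322
  ≈ 17.94

17.94


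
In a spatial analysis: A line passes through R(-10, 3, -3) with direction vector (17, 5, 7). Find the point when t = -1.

P(t) = R + t·d
  = (-10 + 17·(-1), 3 + 5·(-1), -3 + 7·(-1))
  = (-10 - 17, 3 - 5, -3 - 7)
  = (-27, -2, -10)

(-27, -2, -10)


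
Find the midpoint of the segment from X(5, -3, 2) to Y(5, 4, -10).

M = ((x₁+x₂)/2, (y₁+y₂)/2, (z₁+z₂)/2)
  = ((5 + 5)/2, (-3 + 4)/2, (2 - 10)/2)
  = (10/2, 1/2, -8/2)
  = (5, 0.5, -4)

(5, 0.5, -4)


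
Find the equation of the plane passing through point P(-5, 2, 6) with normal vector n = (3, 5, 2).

The plane through P with normal n = (a, b, c) satisfies n·(r - P) = 0,
i.e. ax + by + cz = a·x₀ + b·y₀ + c·z₀.
d = 3·(-5) + 5·2 + 2·6
  = -15 + 10 + 12
  = 7
Equation: 3x + 5y + 2z = 7

3x + 5y + 2z = 7


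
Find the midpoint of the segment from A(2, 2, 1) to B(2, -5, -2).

M = ((x₁+x₂)/2, (y₁+y₂)/2, (z₁+z₂)/2)
  = ((2 + 2)/2, (2 - 5)/2, (1 - 2)/2)
  = (4/2, -3/2, -1/2)
  = (2, -1.5, -0.5)

(2, -1.5, -0.5)


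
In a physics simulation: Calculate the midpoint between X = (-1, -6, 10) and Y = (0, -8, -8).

M = ((x₁+x₂)/2, (y₁+y₂)/2, (z₁+z₂)/2)
  = ((-1 + 0)/2, (-6 - 8)/2, (10 - 8)/2)
  = (-1/2, -14/2, 2/2)
  = (-0.5, -7, 1)

(-0.5, -7, 1)


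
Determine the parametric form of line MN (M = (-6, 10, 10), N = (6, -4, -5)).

Direction vector d = N - M = (6 + 6, -4 - 10, -5 - 10) = (12, -14, -15)
Parametric form r = M + t·d:
x = -6 + 12t, y = 10 - 14t, z = 10 - 15t

x = -6 + 12t, y = 10 - 14t, z = 10 - 15t


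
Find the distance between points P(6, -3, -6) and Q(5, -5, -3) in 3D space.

d = √[(x₂-x₁)² + (y₂-y₁)² + (z₂-z₁)²]
  = √[(-1)² + (-2)² + 3²]
  = √[1 + 4 + 9]
  = √14
  ≈ 3.742

3.742


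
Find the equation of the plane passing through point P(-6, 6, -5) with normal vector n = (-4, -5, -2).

The plane through P with normal n = (a, b, c) satisfies n·(r - P) = 0,
i.e. ax + by + cz = a·x₀ + b·y₀ + c·z₀.
d = (-4)·(-6) + (-5)·6 + (-2)·(-5)
  = 24 - 30 + 10
  = 4
Equation: -4x - 5y - 2z = 4

-4x - 5y - 2z = 4


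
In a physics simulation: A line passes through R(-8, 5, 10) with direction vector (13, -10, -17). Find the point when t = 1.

P(t) = R + t·d
  = (-8 + 13·1, 5 + (-10)·1, 10 + (-17)·1)
  = (-8 + 13, 5 - 10, 10 - 17)
  = (5, -5, -7)

(5, -5, -7)


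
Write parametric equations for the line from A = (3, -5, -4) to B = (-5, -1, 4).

Direction vector d = B - A = (-5 - 3, -1 + 5, 4 + 4) = (-8, 4, 8)
Parametric form r = A + t·d:
x = 3 - 8t, y = -5 + 4t, z = -4 + 8t

x = 3 - 8t, y = -5 + 4t, z = -4 + 8t


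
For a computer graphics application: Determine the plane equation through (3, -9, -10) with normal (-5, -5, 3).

The plane through P with normal n = (a, b, c) satisfies n·(r - P) = 0,
i.e. ax + by + cz = a·x₀ + b·y₀ + c·z₀.
d = (-5)·3 + (-5)·(-9) + 3·(-10)
  = -15 + 45 - 30
  = 0
Equation: -5x - 5y + 3z = 0

-5x - 5y + 3z = 0


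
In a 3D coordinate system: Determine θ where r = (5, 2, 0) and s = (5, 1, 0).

r·s = 5·5 + 2·1 + 0·0 = 25 + 2 + 0 = 27
|r| = √(5² + 2² + 0²) = √29 ≈ 5.385
|s| = √(5² + 1² + 0²) = √26 ≈ 5.099
cos θ = (r·s)/(|r||s|) = 27/(5.385·5.099) ≈ 0.9833
θ = arccos(0.9833) ≈ 10.49°

10.49°


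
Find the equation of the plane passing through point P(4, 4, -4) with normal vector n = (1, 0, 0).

The plane through P with normal n = (a, b, c) satisfies n·(r - P) = 0,
i.e. ax + by + cz = a·x₀ + b·y₀ + c·z₀.
d = 1·4 + 0·4 + 0·(-4)
  = 4 + 0 + 0
  = 4
Equation: x = 4

x = 4


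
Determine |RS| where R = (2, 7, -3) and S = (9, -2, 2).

d = √[(x₂-x₁)² + (y₂-y₁)² + (z₂-z₁)²]
  = √[7² + (-9)² + 5²]
  = √[49 + 81 + 25]
  = √155
  ≈ 12.45

12.45


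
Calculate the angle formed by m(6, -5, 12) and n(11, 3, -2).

m·n = 6·11 + (-5)·3 + 12·(-2) = 66 - 15 - 24 = 27
|m| = √(6² + (-5)² + 12²) = √205 ≈ 14.32
|n| = √(11² + 3² + (-2)²) = √134 ≈ 11.58
cos θ = (m·n)/(|m||n|) = 27/(14.32·11.58) ≈ 0.1629
θ = arccos(0.1629) ≈ 80.62°

80.62°


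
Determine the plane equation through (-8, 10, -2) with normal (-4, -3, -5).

The plane through P with normal n = (a, b, c) satisfies n·(r - P) = 0,
i.e. ax + by + cz = a·x₀ + b·y₀ + c·z₀.
d = (-4)·(-8) + (-3)·10 + (-5)·(-2)
  = 32 - 30 + 10
  = 12
Equation: -4x - 3y - 5z = 12

-4x - 3y - 5z = 12


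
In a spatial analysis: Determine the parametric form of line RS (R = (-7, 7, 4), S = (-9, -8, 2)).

Direction vector d = S - R = (-9 + 7, -8 - 7, 2 - 4) = (-2, -15, -2)
Parametric form r = R + t·d:
x = -7 - 2t, y = 7 - 15t, z = 4 - 2t

x = -7 - 2t, y = 7 - 15t, z = 4 - 2t


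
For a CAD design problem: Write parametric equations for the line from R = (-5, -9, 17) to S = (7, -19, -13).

Direction vector d = S - R = (7 + 5, -19 + 9, -13 - 17) = (12, -10, -30)
Parametric form r = R + t·d:
x = -5 + 12t, y = -9 - 10t, z = 17 - 30t

x = -5 + 12t, y = -9 - 10t, z = 17 - 30t


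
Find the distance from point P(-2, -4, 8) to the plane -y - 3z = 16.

distance = |a·x₀ + b·y₀ + c·z₀ - d| / √(a² + b² + c²)
  = |0·(-2) + (-1)·(-4) + (-3)·8 - 16| / √(0² + (-1)² + (-3)²)
  = |0 + 4 - 24 - 16| / √(0 + 1 + 9)
  = |-36| / √10
  = 36 / 3.162
  ≈ 11.38

11.38


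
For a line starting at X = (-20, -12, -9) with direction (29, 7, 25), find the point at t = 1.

P(t) = X + t·d
  = (-20 + 29·1, -12 + 7·1, -9 + 25·1)
  = (-20 + 29, -12 + 7, -9 + 25)
  = (9, -5, 16)

(9, -5, 16)


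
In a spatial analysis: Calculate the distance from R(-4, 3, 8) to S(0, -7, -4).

d = √[(x₂-x₁)² + (y₂-y₁)² + (z₂-z₁)²]
  = √[4² + (-10)² + (-12)²]
  = √[16 + 100 + 144]
  = √260
  ≈ 16.12

16.12


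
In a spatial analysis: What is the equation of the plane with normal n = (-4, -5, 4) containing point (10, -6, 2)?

The plane through P with normal n = (a, b, c) satisfies n·(r - P) = 0,
i.e. ax + by + cz = a·x₀ + b·y₀ + c·z₀.
d = (-4)·10 + (-5)·(-6) + 4·2
  = -40 + 30 + 8
  = -2
Equation: -4x - 5y + 4z = -2

-4x - 5y + 4z = -2


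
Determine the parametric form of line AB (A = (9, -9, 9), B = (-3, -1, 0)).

Direction vector d = B - A = (-3 - 9, -1 + 9, 0 - 9) = (-12, 8, -9)
Parametric form r = A + t·d:
x = 9 - 12t, y = -9 + 8t, z = 9 - 9t

x = 9 - 12t, y = -9 + 8t, z = 9 - 9t


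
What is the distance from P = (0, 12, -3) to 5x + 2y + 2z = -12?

distance = |a·x₀ + b·y₀ + c·z₀ - d| / √(a² + b² + c²)
  = |5·0 + 2·12 + 2·(-3) - (-12)| / √(5² + 2² + 2²)
  = |0 + 24 - 6 + 12| / √(25 + 4 + 4)
  = |30| / √33
  = 30 / 5.745
  ≈ 5.222

5.222


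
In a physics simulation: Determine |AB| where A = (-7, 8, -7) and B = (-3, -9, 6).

d = √[(x₂-x₁)² + (y₂-y₁)² + (z₂-z₁)²]
  = √[4² + (-17)² + 13²]
  = √[16 + 289 + 169]
  = √474
  ≈ 21.77

21.77


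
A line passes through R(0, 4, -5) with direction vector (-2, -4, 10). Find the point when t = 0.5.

P(t) = R + t·d
  = (0 + (-2)·0.5, 4 + (-4)·0.5, -5 + 10·0.5)
  = (0 - 1, 4 - 2, -5 + 5)
  = (-1, 2, 0)

(-1, 2, 0)


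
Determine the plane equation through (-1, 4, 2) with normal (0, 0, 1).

The plane through P with normal n = (a, b, c) satisfies n·(r - P) = 0,
i.e. ax + by + cz = a·x₀ + b·y₀ + c·z₀.
d = 0·(-1) + 0·4 + 1·2
  = 0 + 0 + 2
  = 2
Equation: z = 2

z = 2


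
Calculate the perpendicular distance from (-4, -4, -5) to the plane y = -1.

distance = |a·x₀ + b·y₀ + c·z₀ - d| / √(a² + b² + c²)
  = |0·(-4) + 1·(-4) + 0·(-5) - (-1)| / √(0² + 1² + 0²)
  = |0 - 4 + 0 + 1| / √(0 + 1 + 0)
  = |-3| / √1
  = 3 / 1
  ≈ 3

3


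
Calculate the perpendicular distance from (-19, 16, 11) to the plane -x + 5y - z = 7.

distance = |a·x₀ + b·y₀ + c·z₀ - d| / √(a² + b² + c²)
  = |(-1)·(-19) + 5·16 + (-1)·11 - 7| / √((-1)² + 5² + (-1)²)
  = |19 + 80 - 11 - 7| / √(1 + 25 + 1)
  = |81| / √27
  = 81 / 5.196
  ≈ 15.59

15.59


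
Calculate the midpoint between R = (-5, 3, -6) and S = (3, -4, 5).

M = ((x₁+x₂)/2, (y₁+y₂)/2, (z₁+z₂)/2)
  = ((-5 + 3)/2, (3 - 4)/2, (-6 + 5)/2)
  = (-2/2, -1/2, -1/2)
  = (-1, -0.5, -0.5)

(-1, -0.5, -0.5)


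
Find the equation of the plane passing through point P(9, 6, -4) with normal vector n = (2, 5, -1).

The plane through P with normal n = (a, b, c) satisfies n·(r - P) = 0,
i.e. ax + by + cz = a·x₀ + b·y₀ + c·z₀.
d = 2·9 + 5·6 + (-1)·(-4)
  = 18 + 30 + 4
  = 52
Equation: 2x + 5y - z = 52

2x + 5y - z = 52


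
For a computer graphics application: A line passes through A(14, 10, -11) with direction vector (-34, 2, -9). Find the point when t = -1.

P(t) = A + t·d
  = (14 + (-34)·(-1), 10 + 2·(-1), -11 + (-9)·(-1))
  = (14 + 34, 10 - 2, -11 + 9)
  = (48, 8, -2)

(48, 8, -2)


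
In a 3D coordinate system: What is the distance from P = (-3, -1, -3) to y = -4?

distance = |a·x₀ + b·y₀ + c·z₀ - d| / √(a² + b² + c²)
  = |0·(-3) + 1·(-1) + 0·(-3) - (-4)| / √(0² + 1² + 0²)
  = |0 - 1 + 0 + 4| / √(0 + 1 + 0)
  = |3| / √1
  = 3 / 1
  ≈ 3

3


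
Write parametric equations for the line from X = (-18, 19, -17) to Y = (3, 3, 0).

Direction vector d = Y - X = (3 + 18, 3 - 19, 0 + 17) = (21, -16, 17)
Parametric form r = X + t·d:
x = -18 + 21t, y = 19 - 16t, z = -17 + 17t

x = -18 + 21t, y = 19 - 16t, z = -17 + 17t


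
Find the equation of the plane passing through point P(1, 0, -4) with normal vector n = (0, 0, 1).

The plane through P with normal n = (a, b, c) satisfies n·(r - P) = 0,
i.e. ax + by + cz = a·x₀ + b·y₀ + c·z₀.
d = 0·1 + 0·0 + 1·(-4)
  = 0 + 0 - 4
  = -4
Equation: z = -4

z = -4


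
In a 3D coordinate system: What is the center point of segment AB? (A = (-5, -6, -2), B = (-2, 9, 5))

M = ((x₁+x₂)/2, (y₁+y₂)/2, (z₁+z₂)/2)
  = ((-5 - 2)/2, (-6 + 9)/2, (-2 + 5)/2)
  = (-7/2, 3/2, 3/2)
  = (-3.5, 1.5, 1.5)

(-3.5, 1.5, 1.5)


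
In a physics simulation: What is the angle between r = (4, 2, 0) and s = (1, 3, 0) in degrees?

r·s = 4·1 + 2·3 + 0·0 = 4 + 6 + 0 = 10
|r| = √(4² + 2² + 0²) = √20 ≈ 4.472
|s| = √(1² + 3² + 0²) = √10 ≈ 3.162
cos θ = (r·s)/(|r||s|) = 10/(4.472·3.162) ≈ 0.7071
θ = arccos(0.7071) ≈ 45°

45°


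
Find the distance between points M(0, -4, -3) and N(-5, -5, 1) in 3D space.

d = √[(x₂-x₁)² + (y₂-y₁)² + (z₂-z₁)²]
  = √[(-5)² + (-1)² + 4²]
  = √[25 + 1 + 16]
  = √42
  ≈ 6.481

6.481


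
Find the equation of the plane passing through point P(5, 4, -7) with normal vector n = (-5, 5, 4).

The plane through P with normal n = (a, b, c) satisfies n·(r - P) = 0,
i.e. ax + by + cz = a·x₀ + b·y₀ + c·z₀.
d = (-5)·5 + 5·4 + 4·(-7)
  = -25 + 20 - 28
  = -33
Equation: -5x + 5y + 4z = -33

-5x + 5y + 4z = -33


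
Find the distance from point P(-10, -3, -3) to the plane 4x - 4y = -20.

distance = |a·x₀ + b·y₀ + c·z₀ - d| / √(a² + b² + c²)
  = |4·(-10) + (-4)·(-3) + 0·(-3) - (-20)| / √(4² + (-4)² + 0²)
  = |-40 + 12 + 0 + 20| / √(16 + 16 + 0)
  = |-8| / √32
  = 8 / 5.657
  ≈ 1.414

1.414


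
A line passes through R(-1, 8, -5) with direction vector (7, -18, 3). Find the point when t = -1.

P(t) = R + t·d
  = (-1 + 7·(-1), 8 + (-18)·(-1), -5 + 3·(-1))
  = (-1 - 7, 8 + 18, -5 - 3)
  = (-8, 26, -8)

(-8, 26, -8)


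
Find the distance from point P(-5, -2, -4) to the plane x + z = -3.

distance = |a·x₀ + b·y₀ + c·z₀ - d| / √(a² + b² + c²)
  = |1·(-5) + 0·(-2) + 1·(-4) - (-3)| / √(1² + 0² + 1²)
  = |-5 + 0 - 4 + 3| / √(1 + 0 + 1)
  = |-6| / √2
  = 6 / 1.414
  ≈ 4.243

4.243


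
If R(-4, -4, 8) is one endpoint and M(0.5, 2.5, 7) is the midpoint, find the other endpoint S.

S = 2M - R
  = (2·0.5 - (-4), 2·2.5 - (-4), 2·7 - 8)
  = (1 + 4, 5 + 4, 14 - 8)
  = (5, 9, 6)

(5, 9, 6)


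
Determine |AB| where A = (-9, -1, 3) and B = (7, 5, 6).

d = √[(x₂-x₁)² + (y₂-y₁)² + (z₂-z₁)²]
  = √[16² + 6² + 3²]
  = √[256 + 36 + 9]
  = √301
  ≈ 17.35

17.35


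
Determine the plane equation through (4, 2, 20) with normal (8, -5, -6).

The plane through P with normal n = (a, b, c) satisfies n·(r - P) = 0,
i.e. ax + by + cz = a·x₀ + b·y₀ + c·z₀.
d = 8·4 + (-5)·2 + (-6)·20
  = 32 - 10 - 120
  = -98
Equation: 8x - 5y - 6z = -98

8x - 5y - 6z = -98


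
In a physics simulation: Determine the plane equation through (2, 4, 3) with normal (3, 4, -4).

The plane through P with normal n = (a, b, c) satisfies n·(r - P) = 0,
i.e. ax + by + cz = a·x₀ + b·y₀ + c·z₀.
d = 3·2 + 4·4 + (-4)·3
  = 6 + 16 - 12
  = 10
Equation: 3x + 4y - 4z = 10

3x + 4y - 4z = 10


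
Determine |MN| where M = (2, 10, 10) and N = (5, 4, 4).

d = √[(x₂-x₁)² + (y₂-y₁)² + (z₂-z₁)²]
  = √[3² + (-6)² + (-6)²]
  = √[9 + 36 + 36]
  = √81
  ≈ 9

9


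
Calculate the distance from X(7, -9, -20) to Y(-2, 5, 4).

d = √[(x₂-x₁)² + (y₂-y₁)² + (z₂-z₁)²]
  = √[(-9)² + 14² + 24²]
  = √[81 + 196 + 576]
  = √853
  ≈ 29.21

29.21


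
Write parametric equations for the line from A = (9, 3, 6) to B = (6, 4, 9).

Direction vector d = B - A = (6 - 9, 4 - 3, 9 - 6) = (-3, 1, 3)
Parametric form r = A + t·d:
x = 9 - 3t, y = 3 + t, z = 6 + 3t

x = 9 - 3t, y = 3 + t, z = 6 + 3t


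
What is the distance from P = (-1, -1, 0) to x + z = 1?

distance = |a·x₀ + b·y₀ + c·z₀ - d| / √(a² + b² + c²)
  = |1·(-1) + 0·(-1) + 1·0 - 1| / √(1² + 0² + 1²)
  = |-1 + 0 + 0 - 1| / √(1 + 0 + 1)
  = |-2| / √2
  = 2 / 1.414
  ≈ 1.414

1.414


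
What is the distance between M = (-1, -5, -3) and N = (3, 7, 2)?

d = √[(x₂-x₁)² + (y₂-y₁)² + (z₂-z₁)²]
  = √[4² + 12² + 5²]
  = √[16 + 144 + 25]
  = √185
  ≈ 13.6

13.6


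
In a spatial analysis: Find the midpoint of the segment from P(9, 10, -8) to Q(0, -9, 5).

M = ((x₁+x₂)/2, (y₁+y₂)/2, (z₁+z₂)/2)
  = ((9 + 0)/2, (10 - 9)/2, (-8 + 5)/2)
  = (9/2, 1/2, -3/2)
  = (4.5, 0.5, -1.5)

(4.5, 0.5, -1.5)


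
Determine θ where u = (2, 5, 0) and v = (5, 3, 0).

u·v = 2·5 + 5·3 + 0·0 = 10 + 15 + 0 = 25
|u| = √(2² + 5² + 0²) = √29 ≈ 5.385
|v| = √(5² + 3² + 0²) = √34 ≈ 5.831
cos θ = (u·v)/(|u||v|) = 25/(5.385·5.831) ≈ 0.7962
θ = arccos(0.7962) ≈ 37.23°

37.23°


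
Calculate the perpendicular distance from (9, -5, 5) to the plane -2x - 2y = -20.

distance = |a·x₀ + b·y₀ + c·z₀ - d| / √(a² + b² + c²)
  = |(-2)·9 + (-2)·(-5) + 0·5 - (-20)| / √((-2)² + (-2)² + 0²)
  = |-18 + 10 + 0 + 20| / √(4 + 4 + 0)
  = |12| / √8
  = 12 / 2.828
  ≈ 4.243

4.243


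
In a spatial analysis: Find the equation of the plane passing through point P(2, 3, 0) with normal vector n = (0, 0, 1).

The plane through P with normal n = (a, b, c) satisfies n·(r - P) = 0,
i.e. ax + by + cz = a·x₀ + b·y₀ + c·z₀.
d = 0·2 + 0·3 + 1·0
  = 0 + 0 + 0
  = 0
Equation: z = 0

z = 0


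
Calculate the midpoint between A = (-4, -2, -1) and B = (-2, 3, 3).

M = ((x₁+x₂)/2, (y₁+y₂)/2, (z₁+z₂)/2)
  = ((-4 - 2)/2, (-2 + 3)/2, (-1 + 3)/2)
  = (-6/2, 1/2, 2/2)
  = (-3, 0.5, 1)

(-3, 0.5, 1)


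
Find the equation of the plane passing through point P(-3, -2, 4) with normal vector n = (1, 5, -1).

The plane through P with normal n = (a, b, c) satisfies n·(r - P) = 0,
i.e. ax + by + cz = a·x₀ + b·y₀ + c·z₀.
d = 1·(-3) + 5·(-2) + (-1)·4
  = -3 - 10 - 4
  = -17
Equation: x + 5y - z = -17

x + 5y - z = -17


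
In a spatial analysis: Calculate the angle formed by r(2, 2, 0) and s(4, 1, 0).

r·s = 2·4 + 2·1 + 0·0 = 8 + 2 + 0 = 10
|r| = √(2² + 2² + 0²) = √8 ≈ 2.828
|s| = √(4² + 1² + 0²) = √17 ≈ 4.123
cos θ = (r·s)/(|r||s|) = 10/(2.828·4.123) ≈ 0.8575
θ = arccos(0.8575) ≈ 30.96°

30.96°


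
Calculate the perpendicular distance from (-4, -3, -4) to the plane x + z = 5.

distance = |a·x₀ + b·y₀ + c·z₀ - d| / √(a² + b² + c²)
  = |1·(-4) + 0·(-3) + 1·(-4) - 5| / √(1² + 0² + 1²)
  = |-4 + 0 - 4 - 5| / √(1 + 0 + 1)
  = |-13| / √2
  = 13 / 1.414
  ≈ 9.192

9.192


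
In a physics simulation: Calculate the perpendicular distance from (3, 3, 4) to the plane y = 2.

distance = |a·x₀ + b·y₀ + c·z₀ - d| / √(a² + b² + c²)
  = |0·3 + 1·3 + 0·4 - 2| / √(0² + 1² + 0²)
  = |0 + 3 + 0 - 2| / √(0 + 1 + 0)
  = |1| / √1
  = 1 / 1
  ≈ 1

1


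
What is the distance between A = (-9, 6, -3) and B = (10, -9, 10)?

d = √[(x₂-x₁)² + (y₂-y₁)² + (z₂-z₁)²]
  = √[19² + (-15)² + 13²]
  = √[361 + 225 + 169]
  = √755
  ≈ 27.48

27.48


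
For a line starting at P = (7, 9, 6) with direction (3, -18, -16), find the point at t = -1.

P(t) = P + t·d
  = (7 + 3·(-1), 9 + (-18)·(-1), 6 + (-16)·(-1))
  = (7 - 3, 9 + 18, 6 + 16)
  = (4, 27, 22)

(4, 27, 22)


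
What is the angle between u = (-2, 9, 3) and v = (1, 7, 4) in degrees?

u·v = (-2)·1 + 9·7 + 3·4 = -2 + 63 + 12 = 73
|u| = √((-2)² + 9² + 3²) = √94 ≈ 9.695
|v| = √(1² + 7² + 4²) = √66 ≈ 8.124
cos θ = (u·v)/(|u||v|) = 73/(9.695·8.124) ≈ 0.9268
θ = arccos(0.9268) ≈ 22.06°

22.06°


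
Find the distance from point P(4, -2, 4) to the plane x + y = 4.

distance = |a·x₀ + b·y₀ + c·z₀ - d| / √(a² + b² + c²)
  = |1·4 + 1·(-2) + 0·4 - 4| / √(1² + 1² + 0²)
  = |4 - 2 + 0 - 4| / √(1 + 1 + 0)
  = |-2| / √2
  = 2 / 1.414
  ≈ 1.414

1.414


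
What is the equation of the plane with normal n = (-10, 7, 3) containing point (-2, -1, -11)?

The plane through P with normal n = (a, b, c) satisfies n·(r - P) = 0,
i.e. ax + by + cz = a·x₀ + b·y₀ + c·z₀.
d = (-10)·(-2) + 7·(-1) + 3·(-11)
  = 20 - 7 - 33
  = -20
Equation: -10x + 7y + 3z = -20

-10x + 7y + 3z = -20


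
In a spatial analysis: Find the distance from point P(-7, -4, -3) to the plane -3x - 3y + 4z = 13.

distance = |a·x₀ + b·y₀ + c·z₀ - d| / √(a² + b² + c²)
  = |(-3)·(-7) + (-3)·(-4) + 4·(-3) - 13| / √((-3)² + (-3)² + 4²)
  = |21 + 12 - 12 - 13| / √(9 + 9 + 16)
  = |8| / √34
  = 8 / 5.831
  ≈ 1.372

1.372


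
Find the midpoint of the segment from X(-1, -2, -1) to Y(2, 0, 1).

M = ((x₁+x₂)/2, (y₁+y₂)/2, (z₁+z₂)/2)
  = ((-1 + 2)/2, (-2 + 0)/2, (-1 + 1)/2)
  = (1/2, -2/2, 0/2)
  = (0.5, -1, 0)

(0.5, -1, 0)


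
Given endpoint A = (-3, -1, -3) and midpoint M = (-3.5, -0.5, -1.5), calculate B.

B = 2M - A
  = (2·(-3.5) - (-3), 2·(-0.5) - (-1), 2·(-1.5) - (-3))
  = (-7 + 3, -1 + 1, -3 + 3)
  = (-4, 0, 0)

(-4, 0, 0)


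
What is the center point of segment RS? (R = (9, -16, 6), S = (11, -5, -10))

M = ((x₁+x₂)/2, (y₁+y₂)/2, (z₁+z₂)/2)
  = ((9 + 11)/2, (-16 - 5)/2, (6 - 10)/2)
  = (20/2, -21/2, -4/2)
  = (10, -10.5, -2)

(10, -10.5, -2)


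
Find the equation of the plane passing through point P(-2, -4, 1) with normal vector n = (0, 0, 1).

The plane through P with normal n = (a, b, c) satisfies n·(r - P) = 0,
i.e. ax + by + cz = a·x₀ + b·y₀ + c·z₀.
d = 0·(-2) + 0·(-4) + 1·1
  = 0 + 0 + 1
  = 1
Equation: z = 1

z = 1


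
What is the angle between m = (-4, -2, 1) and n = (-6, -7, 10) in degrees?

m·n = (-4)·(-6) + (-2)·(-7) + 1·10 = 24 + 14 + 10 = 48
|m| = √((-4)² + (-2)² + 1²) = √21 ≈ 4.583
|n| = √((-6)² + (-7)² + 10²) = √185 ≈ 13.6
cos θ = (m·n)/(|m||n|) = 48/(4.583·13.6) ≈ 0.7701
θ = arccos(0.7701) ≈ 39.64°

39.64°


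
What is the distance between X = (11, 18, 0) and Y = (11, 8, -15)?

d = √[(x₂-x₁)² + (y₂-y₁)² + (z₂-z₁)²]
  = √[0² + (-10)² + (-15)²]
  = √[0 + 100 + 225]
  = √325
  ≈ 18.03

18.03


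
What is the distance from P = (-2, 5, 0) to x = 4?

distance = |a·x₀ + b·y₀ + c·z₀ - d| / √(a² + b² + c²)
  = |1·(-2) + 0·5 + 0·0 - 4| / √(1² + 0² + 0²)
  = |-2 + 0 + 0 - 4| / √(1 + 0 + 0)
  = |-6| / √1
  = 6 / 1
  ≈ 6

6


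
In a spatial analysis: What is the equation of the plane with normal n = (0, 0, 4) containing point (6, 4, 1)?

The plane through P with normal n = (a, b, c) satisfies n·(r - P) = 0,
i.e. ax + by + cz = a·x₀ + b·y₀ + c·z₀.
d = 0·6 + 0·4 + 4·1
  = 0 + 0 + 4
  = 4
Equation: 4z = 4

4z = 4


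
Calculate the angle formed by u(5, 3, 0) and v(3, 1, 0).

u·v = 5·3 + 3·1 + 0·0 = 15 + 3 + 0 = 18
|u| = √(5² + 3² + 0²) = √34 ≈ 5.831
|v| = √(3² + 1² + 0²) = √10 ≈ 3.162
cos θ = (u·v)/(|u||v|) = 18/(5.831·3.162) ≈ 0.9762
θ = arccos(0.9762) ≈ 12.53°

12.53°


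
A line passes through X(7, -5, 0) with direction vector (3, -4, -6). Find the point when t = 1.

P(t) = X + t·d
  = (7 + 3·1, -5 + (-4)·1, 0 + (-6)·1)
  = (7 + 3, -5 - 4, 0 - 6)
  = (10, -9, -6)

(10, -9, -6)


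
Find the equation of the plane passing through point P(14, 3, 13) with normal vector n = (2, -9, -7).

The plane through P with normal n = (a, b, c) satisfies n·(r - P) = 0,
i.e. ax + by + cz = a·x₀ + b·y₀ + c·z₀.
d = 2·14 + (-9)·3 + (-7)·13
  = 28 - 27 - 91
  = -90
Equation: 2x - 9y - 7z = -90

2x - 9y - 7z = -90


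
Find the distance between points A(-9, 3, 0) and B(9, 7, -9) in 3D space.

d = √[(x₂-x₁)² + (y₂-y₁)² + (z₂-z₁)²]
  = √[18² + 4² + (-9)²]
  = √[324 + 16 + 81]
  = √421
  ≈ 20.52

20.52


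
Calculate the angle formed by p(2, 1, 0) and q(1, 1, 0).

p·q = 2·1 + 1·1 + 0·0 = 2 + 1 + 0 = 3
|p| = √(2² + 1² + 0²) = √5 ≈ 2.236
|q| = √(1² + 1² + 0²) = √2 ≈ 1.414
cos θ = (p·q)/(|p||q|) = 3/(2.236·1.414) ≈ 0.9487
θ = arccos(0.9487) ≈ 18.43°

18.43°


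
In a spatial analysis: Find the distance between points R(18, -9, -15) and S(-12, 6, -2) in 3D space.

d = √[(x₂-x₁)² + (y₂-y₁)² + (z₂-z₁)²]
  = √[(-30)² + 15² + 13²]
  = √[900 + 225 + 169]
  = √1294
  ≈ 35.97

35.97


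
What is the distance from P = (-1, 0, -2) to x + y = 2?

distance = |a·x₀ + b·y₀ + c·z₀ - d| / √(a² + b² + c²)
  = |1·(-1) + 1·0 + 0·(-2) - 2| / √(1² + 1² + 0²)
  = |-1 + 0 + 0 - 2| / √(1 + 1 + 0)
  = |-3| / √2
  = 3 / 1.414
  ≈ 2.121

2.121


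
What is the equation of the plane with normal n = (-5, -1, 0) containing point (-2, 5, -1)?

The plane through P with normal n = (a, b, c) satisfies n·(r - P) = 0,
i.e. ax + by + cz = a·x₀ + b·y₀ + c·z₀.
d = (-5)·(-2) + (-1)·5 + 0·(-1)
  = 10 - 5 + 0
  = 5
Equation: -5x - y = 5

-5x - y = 5


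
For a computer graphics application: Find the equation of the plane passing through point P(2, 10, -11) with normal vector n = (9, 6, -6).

The plane through P with normal n = (a, b, c) satisfies n·(r - P) = 0,
i.e. ax + by + cz = a·x₀ + b·y₀ + c·z₀.
d = 9·2 + 6·10 + (-6)·(-11)
  = 18 + 60 + 66
  = 144
Equation: 9x + 6y - 6z = 144

9x + 6y - 6z = 144


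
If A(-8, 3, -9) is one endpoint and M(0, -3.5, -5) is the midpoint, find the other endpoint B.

B = 2M - A
  = (2·0 - (-8), 2·(-3.5) - 3, 2·(-5) - (-9))
  = (0 + 8, -7 - 3, -10 + 9)
  = (8, -10, -1)

(8, -10, -1)


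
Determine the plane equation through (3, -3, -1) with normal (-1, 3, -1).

The plane through P with normal n = (a, b, c) satisfies n·(r - P) = 0,
i.e. ax + by + cz = a·x₀ + b·y₀ + c·z₀.
d = (-1)·3 + 3·(-3) + (-1)·(-1)
  = -3 - 9 + 1
  = -11
Equation: -x + 3y - z = -11

-x + 3y - z = -11


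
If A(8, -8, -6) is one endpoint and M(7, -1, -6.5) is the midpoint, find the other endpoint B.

B = 2M - A
  = (2·7 - 8, 2·(-1) - (-8), 2·(-6.5) - (-6))
  = (14 - 8, -2 + 8, -13 + 6)
  = (6, 6, -7)

(6, 6, -7)


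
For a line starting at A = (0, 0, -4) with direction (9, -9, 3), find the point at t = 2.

P(t) = A + t·d
  = (0 + 9·2, 0 + (-9)·2, -4 + 3·2)
  = (0 + 18, 0 - 18, -4 + 6)
  = (18, -18, 2)

(18, -18, 2)


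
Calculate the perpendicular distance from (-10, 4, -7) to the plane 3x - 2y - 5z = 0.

distance = |a·x₀ + b·y₀ + c·z₀ - d| / √(a² + b² + c²)
  = |3·(-10) + (-2)·4 + (-5)·(-7) - 0| / √(3² + (-2)² + (-5)²)
  = |-30 - 8 + 35 + 0| / √(9 + 4 + 25)
  = |-3| / √38
  = 3 / 6.164
  ≈ 0.4867

0.4867


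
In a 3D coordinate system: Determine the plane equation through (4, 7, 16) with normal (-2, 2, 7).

The plane through P with normal n = (a, b, c) satisfies n·(r - P) = 0,
i.e. ax + by + cz = a·x₀ + b·y₀ + c·z₀.
d = (-2)·4 + 2·7 + 7·16
  = -8 + 14 + 112
  = 118
Equation: -2x + 2y + 7z = 118

-2x + 2y + 7z = 118


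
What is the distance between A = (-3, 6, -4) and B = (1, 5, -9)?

d = √[(x₂-x₁)² + (y₂-y₁)² + (z₂-z₁)²]
  = √[4² + (-1)² + (-5)²]
  = √[16 + 1 + 25]
  = √42
  ≈ 6.481

6.481


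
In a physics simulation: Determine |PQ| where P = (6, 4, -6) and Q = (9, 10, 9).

d = √[(x₂-x₁)² + (y₂-y₁)² + (z₂-z₁)²]
  = √[3² + 6² + 15²]
  = √[9 + 36 + 225]
  = √270
  ≈ 16.43

16.43


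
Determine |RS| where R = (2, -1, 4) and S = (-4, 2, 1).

d = √[(x₂-x₁)² + (y₂-y₁)² + (z₂-z₁)²]
  = √[(-6)² + 3² + (-3)²]
  = √[36 + 9 + 9]
  = √54
  ≈ 7.348

7.348


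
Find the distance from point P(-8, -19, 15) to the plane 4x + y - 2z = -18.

distance = |a·x₀ + b·y₀ + c·z₀ - d| / √(a² + b² + c²)
  = |4·(-8) + 1·(-19) + (-2)·15 - (-18)| / √(4² + 1² + (-2)²)
  = |-32 - 19 - 30 + 18| / √(16 + 1 + 4)
  = |-63| / √21
  = 63 / 4.583
  ≈ 13.75

13.75


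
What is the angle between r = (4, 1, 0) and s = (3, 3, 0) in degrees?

r·s = 4·3 + 1·3 + 0·0 = 12 + 3 + 0 = 15
|r| = √(4² + 1² + 0²) = √17 ≈ 4.123
|s| = √(3² + 3² + 0²) = √18 ≈ 4.243
cos θ = (r·s)/(|r||s|) = 15/(4.123·4.243) ≈ 0.8575
θ = arccos(0.8575) ≈ 30.96°

30.96°


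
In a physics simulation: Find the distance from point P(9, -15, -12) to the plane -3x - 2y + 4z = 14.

distance = |a·x₀ + b·y₀ + c·z₀ - d| / √(a² + b² + c²)
  = |(-3)·9 + (-2)·(-15) + 4·(-12) - 14| / √((-3)² + (-2)² + 4²)
  = |-27 + 30 - 48 - 14| / √(9 + 4 + 16)
  = |-59| / √29
  = 59 / 5.385
  ≈ 10.96

10.96


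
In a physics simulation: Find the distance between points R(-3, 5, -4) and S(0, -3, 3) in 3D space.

d = √[(x₂-x₁)² + (y₂-y₁)² + (z₂-z₁)²]
  = √[3² + (-8)² + 7²]
  = √[9 + 64 + 49]
  = √122
  ≈ 11.05

11.05


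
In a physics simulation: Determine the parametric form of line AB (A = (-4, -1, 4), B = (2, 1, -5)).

Direction vector d = B - A = (2 + 4, 1 + 1, -5 - 4) = (6, 2, -9)
Parametric form r = A + t·d:
x = -4 + 6t, y = -1 + 2t, z = 4 - 9t

x = -4 + 6t, y = -1 + 2t, z = 4 - 9t


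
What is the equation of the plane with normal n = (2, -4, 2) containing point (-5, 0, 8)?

The plane through P with normal n = (a, b, c) satisfies n·(r - P) = 0,
i.e. ax + by + cz = a·x₀ + b·y₀ + c·z₀.
d = 2·(-5) + (-4)·0 + 2·8
  = -10 + 0 + 16
  = 6
Equation: 2x - 4y + 2z = 6

2x - 4y + 2z = 6


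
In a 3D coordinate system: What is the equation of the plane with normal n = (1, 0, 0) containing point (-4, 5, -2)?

The plane through P with normal n = (a, b, c) satisfies n·(r - P) = 0,
i.e. ax + by + cz = a·x₀ + b·y₀ + c·z₀.
d = 1·(-4) + 0·5 + 0·(-2)
  = -4 + 0 + 0
  = -4
Equation: x = -4

x = -4


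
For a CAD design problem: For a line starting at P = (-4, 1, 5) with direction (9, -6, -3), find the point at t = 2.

P(t) = P + t·d
  = (-4 + 9·2, 1 + (-6)·2, 5 + (-3)·2)
  = (-4 + 18, 1 - 12, 5 - 6)
  = (14, -11, -1)

(14, -11, -1)


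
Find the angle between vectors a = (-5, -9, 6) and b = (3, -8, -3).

a·b = (-5)·3 + (-9)·(-8) + 6·(-3) = -15 + 72 - 18 = 39
|a| = √((-5)² + (-9)² + 6²) = √142 ≈ 11.92
|b| = √(3² + (-8)² + (-3)²) = √82 ≈ 9.055
cos θ = (a·b)/(|a||b|) = 39/(11.92·9.055) ≈ 0.3614
θ = arccos(0.3614) ≈ 68.81°

68.81°


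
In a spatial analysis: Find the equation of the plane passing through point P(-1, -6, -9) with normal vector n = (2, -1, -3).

The plane through P with normal n = (a, b, c) satisfies n·(r - P) = 0,
i.e. ax + by + cz = a·x₀ + b·y₀ + c·z₀.
d = 2·(-1) + (-1)·(-6) + (-3)·(-9)
  = -2 + 6 + 27
  = 31
Equation: 2x - y - 3z = 31

2x - y - 3z = 31


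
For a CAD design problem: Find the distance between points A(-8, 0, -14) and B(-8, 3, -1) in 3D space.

d = √[(x₂-x₁)² + (y₂-y₁)² + (z₂-z₁)²]
  = √[0² + 3² + 13²]
  = √[0 + 9 + 169]
  = √178
  ≈ 13.34

13.34


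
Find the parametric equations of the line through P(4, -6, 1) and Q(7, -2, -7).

Direction vector d = Q - P = (7 - 4, -2 + 6, -7 - 1) = (3, 4, -8)
Parametric form r = P + t·d:
x = 4 + 3t, y = -6 + 4t, z = 1 - 8t

x = 4 + 3t, y = -6 + 4t, z = 1 - 8t


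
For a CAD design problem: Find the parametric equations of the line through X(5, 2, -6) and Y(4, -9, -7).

Direction vector d = Y - X = (4 - 5, -9 - 2, -7 + 6) = (-1, -11, -1)
Parametric form r = X + t·d:
x = 5 - t, y = 2 - 11t, z = -6 - t

x = 5 - t, y = 2 - 11t, z = -6 - t


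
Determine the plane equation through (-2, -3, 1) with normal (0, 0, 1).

The plane through P with normal n = (a, b, c) satisfies n·(r - P) = 0,
i.e. ax + by + cz = a·x₀ + b·y₀ + c·z₀.
d = 0·(-2) + 0·(-3) + 1·1
  = 0 + 0 + 1
  = 1
Equation: z = 1

z = 1
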